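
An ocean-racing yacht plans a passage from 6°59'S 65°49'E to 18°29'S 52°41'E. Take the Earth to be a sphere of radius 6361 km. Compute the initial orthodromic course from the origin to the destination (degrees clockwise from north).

226.8°

θ = atan2( sin Δλ·cos φ₂ ,  cos φ₁ sin φ₂ − sin φ₁ cos φ₂ cos Δλ )
  = atan2(-0.2155, -0.2024) = 226.80°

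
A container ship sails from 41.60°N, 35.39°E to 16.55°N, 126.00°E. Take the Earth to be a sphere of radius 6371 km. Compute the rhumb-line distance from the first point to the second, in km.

Δψ = ln[tan(π/4+φ₂/2)/tan(π/4+φ₁/2)] = -0.5068;  Δφ = -0.4372 rad,  Δλ = +1.5814 rad
q = Δφ/Δψ = 0.8626
d = R·√(Δφ² + q²Δλ²) = 6371·1.43250 = 9126 km

9126 km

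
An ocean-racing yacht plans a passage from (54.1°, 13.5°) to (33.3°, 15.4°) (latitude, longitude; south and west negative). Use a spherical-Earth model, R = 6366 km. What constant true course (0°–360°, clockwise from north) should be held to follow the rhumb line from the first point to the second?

Meridional parts: M(φ₁)=+1.1272, M(φ₂)=+0.6170 → ΔM = -0.5102;  Δλ = +0.0332 rad
tan C = Δλ / ΔM = -0.0650 → C = 176.28°

176.3°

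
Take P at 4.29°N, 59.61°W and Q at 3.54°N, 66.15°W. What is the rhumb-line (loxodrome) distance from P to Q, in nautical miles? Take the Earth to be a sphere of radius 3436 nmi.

394 nmi

Δψ = ln[tan(π/4+φ₂/2)/tan(π/4+φ₁/2)] = -0.0131;  Δφ = -0.0131 rad,  Δλ = -0.1141 rad
q = Δφ/Δψ = 0.9977
d = R·√(Δφ² + q²Δλ²) = 3436·0.11463 = 394 nmi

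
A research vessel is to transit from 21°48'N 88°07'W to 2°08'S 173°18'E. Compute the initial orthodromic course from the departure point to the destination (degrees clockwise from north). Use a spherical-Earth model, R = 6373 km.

271.2°

N = sin Δλ·cos φ₂ = -0.9881;  D = cos φ₁ sin φ₂ − sin φ₁ cos φ₂ cos Δλ = +0.0208
initial course = atan2(N, D) = 271.21°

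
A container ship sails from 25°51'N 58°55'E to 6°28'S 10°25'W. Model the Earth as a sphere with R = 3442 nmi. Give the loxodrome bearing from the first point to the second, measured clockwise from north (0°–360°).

244.4°

Δψ = ln[tan(π/4+φ₂/2)/tan(π/4+φ₁/2)] = -0.5804
Δλ = -1.2101 rad (taken the short way round)
course = atan2(Δλ, Δψ) = 244.38°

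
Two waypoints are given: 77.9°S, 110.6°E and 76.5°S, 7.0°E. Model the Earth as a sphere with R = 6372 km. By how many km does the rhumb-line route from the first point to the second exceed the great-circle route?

Great circle: cos σ = sin φ₁ sin φ₂ + cos φ₁ cos φ₂ cos Δλ,  σ = 0.3503 rad → d_gc = 2232.29 km
Rhumb line: Δψ = +0.1104, q = Δφ/Δψ = 0.2213, d_rh = R√(Δφ²+q²Δλ²) = 2554.82 km
Excess = 2554.82 − 2232.29 = 322.53 ≈ 323 km

323 km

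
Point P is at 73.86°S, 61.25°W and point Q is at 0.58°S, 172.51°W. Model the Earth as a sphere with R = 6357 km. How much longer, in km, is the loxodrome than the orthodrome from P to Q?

Great circle: cos σ = sin φ₁ sin φ₂ + cos φ₁ cos φ₂ cos Δλ,  σ = 1.6620 rad → d_gc = 10565.3 km
Rhumb line: Δψ = +1.9433, q = Δφ/Δψ = 0.6581, d_rh = R√(Δφ²+q²Δλ²) = 11493.9 km
Excess = 11493.9 − 10565.3 = 928.6 ≈ 929 km

929 km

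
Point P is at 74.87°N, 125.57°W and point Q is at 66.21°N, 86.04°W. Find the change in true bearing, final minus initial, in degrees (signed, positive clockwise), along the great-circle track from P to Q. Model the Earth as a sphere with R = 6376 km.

+37.5°

Initial bearing θ₁ = atan2(sin Δλ cos φ₂, cos φ₁ sin φ₂ − sin φ₁ cos φ₂ cos Δλ) = 103.47°
Final bearing θ₂ = (initial bearing from the destination back to the start) + 180° = 141.01°
Δθ = θ₂ − θ₁ = +37.5°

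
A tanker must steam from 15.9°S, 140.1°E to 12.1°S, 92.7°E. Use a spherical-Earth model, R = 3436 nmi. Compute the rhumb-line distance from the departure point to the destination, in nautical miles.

2767 nmi

Δψ = ln[tan(π/4+φ₂/2)/tan(π/4+φ₁/2)] = +0.0684;  Δφ = +0.0663 rad,  Δλ = -0.8273 rad
q = Δφ/Δψ = 0.9701
d = R·√(Δφ² + q²Δλ²) = 3436·0.80528 = 2767 nmi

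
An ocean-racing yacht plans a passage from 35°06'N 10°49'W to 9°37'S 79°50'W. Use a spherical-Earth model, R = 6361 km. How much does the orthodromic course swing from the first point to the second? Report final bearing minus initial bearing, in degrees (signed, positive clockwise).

At departure: θ₁ = atan2(sin Δλ cos φ₂, cos φ₁ sin φ₂ − sin φ₁ cos φ₂ cos Δλ) = 249.75°
At arrival: θ₂ = atan2(sin Δλ cos φ₁, −cos φ₂ sin φ₁ + sin φ₂ cos φ₁ cos Δλ) = 231.12°
Δθ = θ₂ − θ₁ = -18.6°

-18.6°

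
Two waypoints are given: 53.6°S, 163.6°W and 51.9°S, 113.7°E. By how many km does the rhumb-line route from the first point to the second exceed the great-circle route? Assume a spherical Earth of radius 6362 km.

324 km

Great circle: cos σ = sin φ₁ sin φ₂ + cos φ₁ cos φ₂ cos Δλ,  σ = 0.8231 rad → d_gc = 5236.8 km
Rhumb line: Δψ = +0.0490, q = Δφ/Δψ = 0.6052, d_rh = R√(Δφ²+q²Δλ²) = 5560.6 km
Excess = 5560.6 − 5236.8 = 323.8 ≈ 324 km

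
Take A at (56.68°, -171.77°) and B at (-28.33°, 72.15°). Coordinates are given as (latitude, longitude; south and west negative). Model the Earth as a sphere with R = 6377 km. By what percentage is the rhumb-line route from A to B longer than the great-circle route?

Great circle: σ = 2.2257 rad → d_gc = Rσ = 14193.5 km
Rhumb: Δφ = -1.4837, Δλ = -2.0260, Δψ = -1.7224, q = Δφ/Δψ = 0.8614 → d_rh = R√(Δφ²+q²Δλ²) = 14607.6 km
Excess = (14607.6 − 14193.5) / 14193.5 = 414.1 / 14193.5 = 2.92% ≈ 2.9%

2.9%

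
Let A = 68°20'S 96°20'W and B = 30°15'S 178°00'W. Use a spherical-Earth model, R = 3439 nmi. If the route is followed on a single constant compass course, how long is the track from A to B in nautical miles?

3743 nmi

Rhumb course C = atan2(Δλ, Δψ) with Δψ = ln[tan(π/4+φ₂/2)/tan(π/4+φ₁/2)] = +1.0992, Δλ = -1.4254 → C = 307.64°
d = R·|Δφ| / |cos C| = 3439·0.66468 / 0.61069 = 3743 nmi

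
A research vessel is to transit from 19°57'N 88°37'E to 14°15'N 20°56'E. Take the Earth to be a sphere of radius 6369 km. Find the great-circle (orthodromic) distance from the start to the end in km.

cos σ = sin φ₁ sin φ₂ + cos φ₁ cos φ₂ cos Δλ
      = sin(19.95°)sin(14.25°) + cos(19.95°)cos(14.25°)cos(-67.68°) = 0.4299
σ = 64.536° → d = Rσ = 6369·1.12637 = 7174 km

7174 km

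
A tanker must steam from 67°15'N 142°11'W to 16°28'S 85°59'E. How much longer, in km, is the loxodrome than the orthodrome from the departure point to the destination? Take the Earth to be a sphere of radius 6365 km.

Great circle: cos σ = sin φ₁ sin φ₂ + cos φ₁ cos φ₂ cos Δλ,  σ = 2.1045 rad → d_gc = 13395.3 km
Rhumb line: Δψ = -1.8950, q = Δφ/Δψ = 0.7711, d_rh = R√(Δφ²+q²Δλ²) = 14629.0 km
Excess = 14629.0 − 13395.3 = 1233.7 ≈ 1234 km

1234 km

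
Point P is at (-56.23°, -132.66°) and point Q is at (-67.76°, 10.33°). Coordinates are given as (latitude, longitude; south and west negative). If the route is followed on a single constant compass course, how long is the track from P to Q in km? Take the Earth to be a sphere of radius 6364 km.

7465 km

Rhumb course C = atan2(Δλ, Δψ) with Δψ = ln[tan(π/4+φ₂/2)/tan(π/4+φ₁/2)] = -0.4346, Δλ = +2.4956 → C = 99.88°
d = R·|Δφ| / |cos C| = 6364·0.20124 / 0.17155 = 7465 km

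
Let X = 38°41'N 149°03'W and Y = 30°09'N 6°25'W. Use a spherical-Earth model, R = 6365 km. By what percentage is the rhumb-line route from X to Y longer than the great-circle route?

Great circle: σ = 1.7952 rad → d_gc = Rσ = 11426.6 km
Rhumb: Δφ = -0.1489, Δλ = +2.4894, Δψ = -0.1809, q = Δφ/Δψ = 0.8235 → d_rh = R√(Δφ²+q²Δλ²) = 13082.4 km
Excess = (13082.4 − 11426.6) / 11426.6 = 1655.8 / 11426.6 = 14.49% ≈ 14.5%

14.5%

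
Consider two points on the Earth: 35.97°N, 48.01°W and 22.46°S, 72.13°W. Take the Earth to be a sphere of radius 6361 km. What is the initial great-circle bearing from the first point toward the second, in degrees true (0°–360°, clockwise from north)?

205.1°

θ = atan2( sin Δλ·cos φ₂ ,  cos φ₁ sin φ₂ − sin φ₁ cos φ₂ cos Δλ )
  = atan2(-0.3777, -0.8046) = 205.14°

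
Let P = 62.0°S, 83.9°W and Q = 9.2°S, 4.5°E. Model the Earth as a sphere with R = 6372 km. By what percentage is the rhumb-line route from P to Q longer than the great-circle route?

Great circle: σ = 1.4161 rad → d_gc = Rσ = 9023.2 km
Rhumb: Δφ = +0.9215, Δλ = +1.5429, Δψ = +1.2277, q = Δφ/Δψ = 0.7506 → d_rh = R√(Δφ²+q²Δλ²) = 9430.5 km
Excess = (9430.5 − 9023.2) / 9023.2 = 407.3 / 9023.2 = 4.51% ≈ 4.5%

4.5%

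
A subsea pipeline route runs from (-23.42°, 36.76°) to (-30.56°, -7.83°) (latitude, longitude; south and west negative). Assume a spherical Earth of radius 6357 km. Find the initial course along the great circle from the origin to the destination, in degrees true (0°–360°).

N = sin Δλ·cos φ₂ = -0.6045;  D = cos φ₁ sin φ₂ − sin φ₁ cos φ₂ cos Δλ = -0.2228
initial course = atan2(N, D) = 249.77°

249.8°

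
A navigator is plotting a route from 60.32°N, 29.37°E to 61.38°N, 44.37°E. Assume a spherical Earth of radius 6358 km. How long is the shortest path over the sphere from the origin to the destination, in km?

817 km

cos σ = sin φ₁ sin φ₂ + cos φ₁ cos φ₂ cos Δλ
      = sin(60.32°)sin(61.38°) + cos(60.32°)cos(61.38°)cos(15.00°) = 0.9917
σ = 7.366° → d = Rσ = 6358·0.12856 = 817 km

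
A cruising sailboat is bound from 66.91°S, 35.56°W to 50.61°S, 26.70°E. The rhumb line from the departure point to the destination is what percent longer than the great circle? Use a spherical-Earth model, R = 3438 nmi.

Great circle: σ = 0.5975 rad → d_gc = Rσ = 2054.0 nmi
Rhumb: Δφ = +0.2845, Δλ = +1.0866, Δψ = +0.5610, q = Δφ/Δψ = 0.5071 → d_rh = R√(Δφ²+q²Δλ²) = 2132.2 nmi
Excess = (2132.2 − 2054.0) / 2054.0 = 78.2 / 2054.0 = 3.81% ≈ 3.8%

3.8%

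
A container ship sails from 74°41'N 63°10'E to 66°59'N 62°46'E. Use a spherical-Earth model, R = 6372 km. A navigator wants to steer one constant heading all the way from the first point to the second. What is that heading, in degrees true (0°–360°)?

181.0°

Δψ = ln[tan(π/4+φ₂/2)/tan(π/4+φ₁/2)] = -0.4149
Δλ = -0.0070 rad (taken the short way round)
course = atan2(Δλ, Δψ) = 180.96°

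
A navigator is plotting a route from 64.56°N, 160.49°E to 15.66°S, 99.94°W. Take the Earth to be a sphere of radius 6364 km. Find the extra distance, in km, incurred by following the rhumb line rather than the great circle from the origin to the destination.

484 km

Great circle: cos σ = sin φ₁ sin φ₂ + cos φ₁ cos φ₂ cos Δλ,  σ = 1.8886 rad → d_gc = 12019.3 km
Rhumb line: Δψ = -1.7652, q = Δφ/Δψ = 0.7932, d_rh = R√(Δφ²+q²Δλ²) = 12503.6 km
Excess = 12503.6 − 12019.3 = 484.3 ≈ 484 km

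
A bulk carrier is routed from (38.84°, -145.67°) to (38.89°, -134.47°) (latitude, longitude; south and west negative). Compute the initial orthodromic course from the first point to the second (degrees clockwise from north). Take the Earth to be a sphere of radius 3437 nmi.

N = sin Δλ·cos φ₂ = +0.1512;  D = cos φ₁ sin φ₂ − sin φ₁ cos φ₂ cos Δλ = +0.0102
initial course = atan2(N, D) = 86.15°

86.2°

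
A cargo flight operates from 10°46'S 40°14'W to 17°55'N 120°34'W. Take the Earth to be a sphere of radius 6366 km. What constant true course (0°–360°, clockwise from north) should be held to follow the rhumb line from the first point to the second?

Δψ = ln[tan(π/4+φ₂/2)/tan(π/4+φ₁/2)] = +0.5070
Δλ = -1.4021 rad (taken the short way round)
course = atan2(Δλ, Δψ) = 289.88°

289.9°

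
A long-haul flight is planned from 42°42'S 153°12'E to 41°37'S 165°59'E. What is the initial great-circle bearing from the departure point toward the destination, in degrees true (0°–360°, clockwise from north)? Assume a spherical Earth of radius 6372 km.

θ = atan2( sin Δλ·cos φ₂ ,  cos φ₁ sin φ₂ − sin φ₁ cos φ₂ cos Δλ )
  = atan2(+0.1654, +0.0063) = 87.81°

87.8°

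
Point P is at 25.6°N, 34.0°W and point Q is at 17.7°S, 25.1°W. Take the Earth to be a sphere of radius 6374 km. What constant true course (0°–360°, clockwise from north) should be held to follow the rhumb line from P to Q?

168.7°

Δψ = ln[tan(π/4+φ₂/2)/tan(π/4+φ₁/2)] = -0.7764
Δλ = +0.1553 rad (taken the short way round)
course = atan2(Δλ, Δψ) = 168.69°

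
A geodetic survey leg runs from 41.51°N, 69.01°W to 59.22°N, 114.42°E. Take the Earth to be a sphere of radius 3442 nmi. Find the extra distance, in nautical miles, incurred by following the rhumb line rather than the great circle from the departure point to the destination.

Great circle: cos σ = sin φ₁ sin φ₂ + cos φ₁ cos φ₂ cos Δλ,  σ = 1.3828 rad → d_gc = 4759.7 nmi
Rhumb line: Δψ = +0.4923, q = Δφ/Δψ = 0.6278, d_rh = R√(Δφ²+q²Δλ²) = 6743.8 nmi
Excess = 6743.8 − 4759.7 = 1984.1 ≈ 1984 nmi

1984 nmi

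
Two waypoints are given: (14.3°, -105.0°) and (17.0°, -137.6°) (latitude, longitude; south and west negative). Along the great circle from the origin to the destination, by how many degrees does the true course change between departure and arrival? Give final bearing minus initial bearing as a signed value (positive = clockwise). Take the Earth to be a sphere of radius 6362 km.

-9.0°

At departure: θ₁ = atan2(sin Δλ cos φ₂, cos φ₁ sin φ₂ − sin φ₁ cos φ₂ cos Δλ) = 279.29°
At arrival: θ₂ = atan2(sin Δλ cos φ₁, −cos φ₂ sin φ₁ + sin φ₂ cos φ₁ cos Δλ) = 270.27°
Δθ = θ₂ − θ₁ = -9.0°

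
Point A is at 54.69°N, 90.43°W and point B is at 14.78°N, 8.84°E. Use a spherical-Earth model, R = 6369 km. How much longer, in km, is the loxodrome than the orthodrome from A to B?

Great circle: cos σ = sin φ₁ sin φ₂ + cos φ₁ cos φ₂ cos Δλ,  σ = 1.4524 rad → d_gc = 9250.1 km
Rhumb line: Δψ = -0.8840, q = Δφ/Δψ = 0.7880, d_rh = R√(Δφ²+q²Δλ²) = 9761.7 km
Excess = 9761.7 − 9250.1 = 511.6 ≈ 512 km

512 km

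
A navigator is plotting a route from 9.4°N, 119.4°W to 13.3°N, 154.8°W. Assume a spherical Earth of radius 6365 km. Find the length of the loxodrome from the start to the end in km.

3879 km

Δψ = ln[tan(π/4+φ₂/2)/tan(π/4+φ₁/2)] = +0.0694;  Δφ = +0.0681 rad,  Δλ = -0.6178 rad
q = Δφ/Δψ = 0.9802
d = R·√(Δφ² + q²Δλ²) = 6365·0.60945 = 3879 km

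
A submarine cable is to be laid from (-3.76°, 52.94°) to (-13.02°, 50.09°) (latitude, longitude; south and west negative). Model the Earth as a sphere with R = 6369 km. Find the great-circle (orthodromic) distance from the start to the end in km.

cos σ = sin φ₁ sin φ₂ + cos φ₁ cos φ₂ cos Δλ
      = sin(-3.76°)sin(-13.02°) + cos(-3.76°)cos(-13.02°)cos(-2.85°) = 0.9858
σ = 9.679° → d = Rσ = 6369·0.16893 = 1076 km

1076 km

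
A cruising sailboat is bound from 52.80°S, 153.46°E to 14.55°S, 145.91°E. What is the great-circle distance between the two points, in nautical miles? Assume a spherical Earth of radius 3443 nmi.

cos σ = sin φ₁ sin φ₂ + cos φ₁ cos φ₂ cos Δλ
      = sin(-52.80°)sin(-14.55°) + cos(-52.80°)cos(-14.55°)cos(-7.55°) = 0.7802
σ = 38.717° → d = Rσ = 3443·0.67574 = 2327 nmi

2327 nmi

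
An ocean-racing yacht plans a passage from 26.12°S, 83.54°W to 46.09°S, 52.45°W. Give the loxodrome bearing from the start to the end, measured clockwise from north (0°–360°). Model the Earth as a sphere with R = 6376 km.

Meridional parts: M(φ₁)=-0.4725, M(φ₂)=-0.9085 → ΔM = -0.4360;  Δλ = +0.5426 rad
tan C = Δλ / ΔM = -1.2446 → C = 128.78°

128.8°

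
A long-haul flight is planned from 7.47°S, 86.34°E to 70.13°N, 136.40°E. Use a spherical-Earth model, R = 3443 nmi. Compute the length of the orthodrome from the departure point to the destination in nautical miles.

5084 nmi

Haversine: a = sin²(Δφ/2)+cos φ₁ cos φ₂ sin²(Δλ/2) = 0.45296;  σ = 2·atan2(√a,√(1−a))
σ = 84.601° → d = Rσ = 3443·1.47657 = 5084 nmi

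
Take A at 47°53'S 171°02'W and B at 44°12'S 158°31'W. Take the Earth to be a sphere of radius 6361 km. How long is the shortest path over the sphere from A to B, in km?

Haversine: a = sin²(Δφ/2)+cos φ₁ cos φ₂ sin²(Δλ/2) = 0.00675;  σ = 2·atan2(√a,√(1−a))
σ = 9.423° → d = Rσ = 6361·0.16446 = 1046 km

1046 km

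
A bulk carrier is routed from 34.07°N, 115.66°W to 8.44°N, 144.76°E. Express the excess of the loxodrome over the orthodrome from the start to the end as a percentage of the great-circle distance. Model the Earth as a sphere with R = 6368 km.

Great circle: σ = 1.6250 rad → d_gc = Rσ = 10347.8 km
Rhumb: Δφ = -0.4473, Δλ = -1.7380, Δψ = -0.4853, q = Δφ/Δψ = 0.9218 → d_rh = R√(Δφ²+q²Δλ²) = 10592.0 km
Excess = (10592.0 − 10347.8) / 10347.8 = 244.2 / 10347.8 = 2.36% ≈ 2.4%

2.4%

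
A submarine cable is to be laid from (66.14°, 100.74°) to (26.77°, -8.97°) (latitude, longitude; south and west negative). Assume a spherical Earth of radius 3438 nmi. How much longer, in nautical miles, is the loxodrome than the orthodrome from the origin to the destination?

457 nmi

Great circle: cos σ = sin φ₁ sin φ₂ + cos φ₁ cos φ₂ cos Δλ,  σ = 1.2764 rad → d_gc = 4388.4 nmi
Rhumb line: Δψ = -1.0694, q = Δφ/Δψ = 0.6426, d_rh = R√(Δφ²+q²Δλ²) = 4845.0 nmi
Excess = 4845.0 − 4388.4 = 456.6 ≈ 457 nmi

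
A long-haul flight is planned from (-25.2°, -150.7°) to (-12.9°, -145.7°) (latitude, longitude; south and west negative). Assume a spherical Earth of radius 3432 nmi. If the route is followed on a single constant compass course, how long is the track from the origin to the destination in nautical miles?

Δψ = ln[tan(π/4+φ₂/2)/tan(π/4+φ₁/2)] = +0.2277;  Δφ = +0.2147 rad,  Δλ = +0.0873 rad
q = Δφ/Δψ = 0.9430
d = R·√(Δφ² + q²Δλ²) = 3432·0.22991 = 789 nmi

789 nmi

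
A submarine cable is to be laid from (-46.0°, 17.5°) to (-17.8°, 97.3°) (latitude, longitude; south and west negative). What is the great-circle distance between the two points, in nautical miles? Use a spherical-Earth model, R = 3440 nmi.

cos σ = sin φ₁ sin φ₂ + cos φ₁ cos φ₂ cos Δλ
      = sin(-46.00°)sin(-17.80°) + cos(-46.00°)cos(-17.80°)cos(79.80°) = 0.3370
σ = 70.304° → d = Rσ = 3440·1.22704 = 4221 nmi

4221 nmi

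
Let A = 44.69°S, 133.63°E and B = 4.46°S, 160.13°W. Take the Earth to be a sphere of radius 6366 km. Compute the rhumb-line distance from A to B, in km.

Rhumb course C = atan2(Δλ, Δψ) with Δψ = ln[tan(π/4+φ₂/2)/tan(π/4+φ₁/2)] = +0.7958, Δλ = +1.1561 → C = 55.46°
d = R·|Δφ| / |cos C| = 6366·0.70215 / 0.56701 = 7883 km

7883 km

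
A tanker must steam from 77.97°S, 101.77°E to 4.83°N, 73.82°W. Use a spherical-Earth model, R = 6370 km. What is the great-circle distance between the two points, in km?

cos σ = sin φ₁ sin φ₂ + cos φ₁ cos φ₂ cos Δλ
      = sin(-77.97°)sin(4.83°) + cos(-77.97°)cos(4.83°)cos(-175.59°) = -0.2894
σ = 106.823° → d = Rσ = 6370·1.86442 = 11876 km

11876 km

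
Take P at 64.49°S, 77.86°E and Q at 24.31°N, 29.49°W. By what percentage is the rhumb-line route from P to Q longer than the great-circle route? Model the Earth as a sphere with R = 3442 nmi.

4.0%

Great circle: σ = 2.0813 rad → d_gc = Rσ = 7163.7 nmi
Rhumb: Δφ = +1.5499, Δλ = -1.8736, Δψ = +1.9232, q = Δφ/Δψ = 0.8059 → d_rh = R√(Δφ²+q²Δλ²) = 7447.6 nmi
Excess = (7447.6 − 7163.7) / 7163.7 = 283.9 / 7163.7 = 3.96% ≈ 4.0%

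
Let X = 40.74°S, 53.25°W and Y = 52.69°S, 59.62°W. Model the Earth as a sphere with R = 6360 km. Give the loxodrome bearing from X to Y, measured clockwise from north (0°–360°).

200.0°

Δψ = ln[tan(π/4+φ₂/2)/tan(π/4+φ₁/2)] = -0.3060
Δλ = -0.1112 rad (taken the short way round)
course = atan2(Δλ, Δψ) = 199.97°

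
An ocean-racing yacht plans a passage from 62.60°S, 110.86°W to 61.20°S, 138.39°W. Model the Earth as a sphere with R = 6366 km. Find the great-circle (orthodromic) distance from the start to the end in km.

1438 km

Haversine: a = sin²(Δφ/2)+cos φ₁ cos φ₂ sin²(Δλ/2) = 0.01270;  σ = 2·atan2(√a,√(1−a))
σ = 12.942° → d = Rσ = 6366·0.22588 = 1438 km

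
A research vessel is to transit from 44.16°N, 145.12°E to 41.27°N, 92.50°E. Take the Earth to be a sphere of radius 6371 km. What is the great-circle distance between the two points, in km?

4237 km

Haversine: a = sin²(Δφ/2)+cos φ₁ cos φ₂ sin²(Δλ/2) = 0.10656;  σ = 2·atan2(√a,√(1−a))
σ = 38.106° → d = Rσ = 6371·0.66507 = 4237 km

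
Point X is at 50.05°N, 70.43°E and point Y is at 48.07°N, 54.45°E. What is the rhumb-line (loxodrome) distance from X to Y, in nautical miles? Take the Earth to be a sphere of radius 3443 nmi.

Δψ = ln[tan(π/4+φ₂/2)/tan(π/4+φ₁/2)] = -0.0527;  Δφ = -0.0346 rad,  Δλ = -0.2789 rad
q = Δφ/Δψ = 0.6551
d = R·√(Δφ² + q²Δλ²) = 3443·0.18596 = 640 nmi

640 nmi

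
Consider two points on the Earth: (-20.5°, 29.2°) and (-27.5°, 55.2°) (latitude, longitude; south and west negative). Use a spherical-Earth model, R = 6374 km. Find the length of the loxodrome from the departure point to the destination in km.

Δψ = ln[tan(π/4+φ₂/2)/tan(π/4+φ₁/2)] = -0.1339;  Δφ = -0.1222 rad,  Δλ = +0.4538 rad
q = Δφ/Δψ = 0.9128
d = R·√(Δφ² + q²Δλ²) = 6374·0.43184 = 2753 km

2753 km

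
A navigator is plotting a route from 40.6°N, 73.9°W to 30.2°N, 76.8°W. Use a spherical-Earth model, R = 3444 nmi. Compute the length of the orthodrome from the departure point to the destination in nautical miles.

641 nmi

Haversine: a = sin²(Δφ/2)+cos φ₁ cos φ₂ sin²(Δλ/2) = 0.00863;  σ = 2·atan2(√a,√(1−a))
σ = 10.663° → d = Rσ = 3444·0.18611 = 641 nmi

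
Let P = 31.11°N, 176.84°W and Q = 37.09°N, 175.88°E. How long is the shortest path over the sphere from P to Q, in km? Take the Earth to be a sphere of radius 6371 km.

944 km

cos σ = sin φ₁ sin φ₂ + cos φ₁ cos φ₂ cos Δλ
      = sin(31.11°)sin(37.09°) + cos(31.11°)cos(37.09°)cos(-7.28°) = 0.9891
σ = 8.486° → d = Rσ = 6371·0.14810 = 944 km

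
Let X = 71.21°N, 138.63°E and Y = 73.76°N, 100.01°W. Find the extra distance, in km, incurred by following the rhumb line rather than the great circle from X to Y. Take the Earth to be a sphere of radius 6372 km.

Great circle: cos σ = sin φ₁ sin φ₂ + cos φ₁ cos φ₂ cos Δλ,  σ = 0.5315 rad → d_gc = 3386.7 km
Rhumb line: Δψ = +0.1481, q = Δφ/Δψ = 0.3004, d_rh = R√(Δφ²+q²Δλ²) = 4064.7 km
Excess = 4064.7 − 3386.7 = 678.0 ≈ 678 km

678 km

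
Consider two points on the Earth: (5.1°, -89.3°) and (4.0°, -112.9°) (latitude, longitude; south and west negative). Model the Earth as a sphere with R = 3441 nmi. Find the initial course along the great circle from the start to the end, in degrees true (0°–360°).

268.3°

N = sin Δλ·cos φ₂ = -0.3994;  D = cos φ₁ sin φ₂ − sin φ₁ cos φ₂ cos Δλ = -0.0118
initial course = atan2(N, D) = 268.31°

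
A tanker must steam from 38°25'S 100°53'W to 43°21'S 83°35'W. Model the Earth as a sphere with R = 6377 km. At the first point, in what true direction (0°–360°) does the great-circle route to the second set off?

θ = atan2( sin Δλ·cos φ₂ ,  cos φ₁ sin φ₂ − sin φ₁ cos φ₂ cos Δλ )
  = atan2(+0.2162, -0.1064) = 116.21°

116.2°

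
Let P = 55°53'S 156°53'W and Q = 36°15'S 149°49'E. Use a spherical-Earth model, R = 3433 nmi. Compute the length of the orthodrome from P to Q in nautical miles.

2430 nmi

Haversine: a = sin²(Δφ/2)+cos φ₁ cos φ₂ sin²(Δλ/2) = 0.12007;  σ = 2·atan2(√a,√(1−a))
σ = 40.548° → d = Rσ = 3433·0.70770 = 2430 nmi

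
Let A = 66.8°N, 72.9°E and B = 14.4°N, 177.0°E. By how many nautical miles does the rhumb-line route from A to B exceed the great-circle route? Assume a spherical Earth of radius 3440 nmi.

Great circle: cos σ = sin φ₁ sin φ₂ + cos φ₁ cos φ₂ cos Δλ,  σ = 1.4348 rad → d_gc = 4935.5 nmi
Rhumb line: Δψ = -1.3294, q = Δφ/Δψ = 0.6879, d_rh = R√(Δφ²+q²Δλ²) = 5327.8 nmi
Excess = 5327.8 − 4935.5 = 392.3 ≈ 392 nmi

392 nmi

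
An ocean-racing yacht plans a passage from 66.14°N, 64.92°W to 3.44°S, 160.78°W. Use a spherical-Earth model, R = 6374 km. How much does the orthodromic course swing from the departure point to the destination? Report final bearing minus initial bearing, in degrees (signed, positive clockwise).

-70.1°

At departure: θ₁ = atan2(sin Δλ cos φ₂, cos φ₁ sin φ₂ − sin φ₁ cos φ₂ cos Δλ) = 273.97°
At arrival: θ₂ = atan2(sin Δλ cos φ₁, −cos φ₂ sin φ₁ + sin φ₂ cos φ₁ cos Δλ) = 203.84°
Δθ = θ₂ − θ₁ = -70.1°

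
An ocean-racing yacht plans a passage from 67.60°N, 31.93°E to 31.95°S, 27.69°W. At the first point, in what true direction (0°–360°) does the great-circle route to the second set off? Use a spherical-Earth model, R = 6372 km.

230.7°

N = sin Δλ·cos φ₂ = -0.7320;  D = cos φ₁ sin φ₂ − sin φ₁ cos φ₂ cos Δλ = -0.5984
initial course = atan2(N, D) = 230.73°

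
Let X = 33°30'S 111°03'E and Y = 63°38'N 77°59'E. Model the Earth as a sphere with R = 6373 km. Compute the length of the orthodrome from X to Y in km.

Haversine: a = sin²(Δφ/2)+cos φ₁ cos φ₂ sin²(Δλ/2) = 0.59208;  σ = 2·atan2(√a,√(1−a))
σ = 100.612° → d = Rσ = 6373·1.75601 = 11191 km

11191 km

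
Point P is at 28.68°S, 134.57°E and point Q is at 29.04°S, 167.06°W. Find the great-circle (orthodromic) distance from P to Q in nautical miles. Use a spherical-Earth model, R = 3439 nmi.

Haversine: a = sin²(Δφ/2)+cos φ₁ cos φ₂ sin²(Δλ/2) = 0.18239;  σ = 2·atan2(√a,√(1−a))
σ = 50.564° → d = Rσ = 3439·0.88252 = 3035 nmi

3035 nmi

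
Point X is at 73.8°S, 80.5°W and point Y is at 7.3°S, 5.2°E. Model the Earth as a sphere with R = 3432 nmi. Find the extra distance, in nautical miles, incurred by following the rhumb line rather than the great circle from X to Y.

254 nmi

Great circle: cos σ = sin φ₁ sin φ₂ + cos φ₁ cos φ₂ cos Δλ,  σ = 1.4275 rad → d_gc = 4899.31 nmi
Rhumb line: Δψ = +1.8219, q = Δφ/Δψ = 0.6370, d_rh = R√(Δφ²+q²Δλ²) = 5153.76 nmi
Excess = 5153.76 − 4899.31 = 254.45 ≈ 254 nmi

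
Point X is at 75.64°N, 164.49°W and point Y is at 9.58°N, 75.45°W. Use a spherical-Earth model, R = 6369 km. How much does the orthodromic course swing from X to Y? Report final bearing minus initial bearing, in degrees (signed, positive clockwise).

+76.9°

At departure: θ₁ = atan2(sin Δλ cos φ₂, cos φ₁ sin φ₂ − sin φ₁ cos φ₂ cos Δλ) = 88.53°
At arrival: θ₂ = atan2(sin Δλ cos φ₁, −cos φ₂ sin φ₁ + sin φ₂ cos φ₁ cos Δλ) = 165.44°
Δθ = θ₂ − θ₁ = +76.9°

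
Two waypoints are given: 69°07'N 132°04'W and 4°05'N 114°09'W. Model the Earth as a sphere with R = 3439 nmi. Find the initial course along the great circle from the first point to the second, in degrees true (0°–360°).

N = sin Δλ·cos φ₂ = +0.3069;  D = cos φ₁ sin φ₂ − sin φ₁ cos φ₂ cos Δλ = -0.8614
initial course = atan2(N, D) = 160.39°

160.4°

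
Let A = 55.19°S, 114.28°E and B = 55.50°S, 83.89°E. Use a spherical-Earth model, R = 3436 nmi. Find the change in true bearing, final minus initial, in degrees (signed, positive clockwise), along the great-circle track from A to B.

+25.2°

Initial bearing θ₁ = atan2(sin Δλ cos φ₂, cos φ₁ sin φ₂ − sin φ₁ cos φ₂ cos Δλ) = 256.40°
Final bearing θ₂ = (initial bearing from the destination back to the start) + 180° = 281.59°
Δθ = θ₂ − θ₁ = +25.2°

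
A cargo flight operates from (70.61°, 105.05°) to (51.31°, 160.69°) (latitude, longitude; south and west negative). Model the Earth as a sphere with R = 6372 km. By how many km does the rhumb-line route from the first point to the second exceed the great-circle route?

Great circle: cos σ = sin φ₁ sin φ₂ + cos φ₁ cos φ₂ cos Δλ,  σ = 0.5483 rad → d_gc = 3493.9 km
Rhumb line: Δψ = -0.7203, q = Δφ/Δψ = 0.4677, d_rh = R√(Δφ²+q²Δλ²) = 3603.0 km
Excess = 3603.0 − 3493.9 = 109.1 ≈ 109 km

109 km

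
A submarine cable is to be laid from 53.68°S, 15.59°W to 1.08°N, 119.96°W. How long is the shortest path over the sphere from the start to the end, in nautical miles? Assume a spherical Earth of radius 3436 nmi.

5957 nmi

cos σ = sin φ₁ sin φ₂ + cos φ₁ cos φ₂ cos Δλ
      = sin(-53.68°)sin(1.08°) + cos(-53.68°)cos(1.08°)cos(-104.37°) = -0.1622
σ = 99.332° → d = Rσ = 3436·1.73367 = 5957 nmi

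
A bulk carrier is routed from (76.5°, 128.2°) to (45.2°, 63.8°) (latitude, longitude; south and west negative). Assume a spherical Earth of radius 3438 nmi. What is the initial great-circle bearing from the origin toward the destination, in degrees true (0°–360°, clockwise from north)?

258.4°

θ = atan2( sin Δλ·cos φ₂ ,  cos φ₁ sin φ₂ − sin φ₁ cos φ₂ cos Δλ )
  = atan2(-0.6355, -0.1304) = 258.40°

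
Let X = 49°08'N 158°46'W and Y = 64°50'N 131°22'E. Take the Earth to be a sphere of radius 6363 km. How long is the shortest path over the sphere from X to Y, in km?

Haversine: a = sin²(Δφ/2)+cos φ₁ cos φ₂ sin²(Δλ/2) = 0.10989;  σ = 2·atan2(√a,√(1−a))
σ = 38.719° → d = Rσ = 6363·0.67578 = 4300 km

4300 km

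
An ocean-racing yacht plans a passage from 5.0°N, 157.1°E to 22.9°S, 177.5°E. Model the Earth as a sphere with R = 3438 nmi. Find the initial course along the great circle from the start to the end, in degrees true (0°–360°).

N = sin Δλ·cos φ₂ = +0.3211;  D = cos φ₁ sin φ₂ − sin φ₁ cos φ₂ cos Δλ = -0.4629
initial course = atan2(N, D) = 145.25°

145.3°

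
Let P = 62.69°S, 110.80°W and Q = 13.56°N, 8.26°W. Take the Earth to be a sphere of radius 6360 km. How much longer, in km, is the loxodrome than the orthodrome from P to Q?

508 km

Great circle: cos σ = sin φ₁ sin φ₂ + cos φ₁ cos φ₂ cos Δλ,  σ = 1.8809 rad → d_gc = 11962.60 km
Rhumb line: Δψ = +1.6538, q = Δφ/Δψ = 0.8047, d_rh = R√(Δφ²+q²Δλ²) = 12471.06 km
Excess = 12471.06 − 11962.60 = 508.46 ≈ 508 km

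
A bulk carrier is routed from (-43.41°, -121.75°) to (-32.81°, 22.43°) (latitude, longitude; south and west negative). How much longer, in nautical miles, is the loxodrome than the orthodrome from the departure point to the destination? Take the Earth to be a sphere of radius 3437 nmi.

992 nmi

Great circle: cos σ = sin φ₁ sin φ₂ + cos φ₁ cos φ₂ cos Δλ,  σ = 1.6938 rad → d_gc = 5821.65 nmi
Rhumb line: Δψ = +0.2359, q = Δφ/Δψ = 0.7843, d_rh = R√(Δφ²+q²Δλ²) = 6813.24 nmi
Excess = 6813.24 − 5821.65 = 991.59 ≈ 992 nmi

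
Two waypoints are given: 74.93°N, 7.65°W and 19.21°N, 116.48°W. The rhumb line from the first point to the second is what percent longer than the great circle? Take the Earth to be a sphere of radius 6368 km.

Great circle: σ = 1.3300 rad → d_gc = Rσ = 8469.5 km
Rhumb: Δφ = -0.9725, Δλ = -1.8994, Δψ = -1.6811, q = Δφ/Δψ = 0.5785 → d_rh = R√(Δφ²+q²Δλ²) = 9344.0 km
Excess = (9344.0 − 8469.5) / 8469.5 = 874.5 / 8469.5 = 10.33% ≈ 10.3%

10.3%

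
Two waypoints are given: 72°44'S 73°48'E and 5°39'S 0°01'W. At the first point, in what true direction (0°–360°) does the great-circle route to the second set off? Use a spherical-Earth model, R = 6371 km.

N = sin Δλ·cos φ₂ = -0.9557;  D = cos φ₁ sin φ₂ − sin φ₁ cos φ₂ cos Δλ = +0.2356
initial course = atan2(N, D) = 283.85°

283.9°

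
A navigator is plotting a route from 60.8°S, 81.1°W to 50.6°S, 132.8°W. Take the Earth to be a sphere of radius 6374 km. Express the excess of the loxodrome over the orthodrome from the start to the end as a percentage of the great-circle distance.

Great circle: σ = 0.5227 rad → d_gc = Rσ = 3331.9 km
Rhumb: Δφ = +0.1780, Δλ = -0.9023, Δψ = +0.3181, q = Δφ/Δψ = 0.5596 → d_rh = R√(Δφ²+q²Δλ²) = 3412.5 km
Excess = (3412.5 − 3331.9) / 3331.9 = 80.6 / 3331.9 = 2.42% ≈ 2.4%

2.4%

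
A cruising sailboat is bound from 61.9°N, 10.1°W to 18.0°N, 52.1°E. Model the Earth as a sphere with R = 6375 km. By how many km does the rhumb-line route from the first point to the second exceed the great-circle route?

161 km

Great circle: cos σ = sin φ₁ sin φ₂ + cos φ₁ cos φ₂ cos Δλ,  σ = 1.0684 rad → d_gc = 6811.1 km
Rhumb line: Δψ = -1.0658, q = Δφ/Δψ = 0.7189, d_rh = R√(Δφ²+q²Δλ²) = 6972.1 km
Excess = 6972.1 − 6811.1 = 161.0 ≈ 161 km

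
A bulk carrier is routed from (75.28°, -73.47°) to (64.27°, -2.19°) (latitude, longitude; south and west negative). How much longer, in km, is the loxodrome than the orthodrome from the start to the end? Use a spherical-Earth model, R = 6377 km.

Great circle: cos σ = sin φ₁ sin φ₂ + cos φ₁ cos φ₂ cos Δλ,  σ = 0.4354 rad → d_gc = 2776.8 km
Rhumb line: Δψ = -0.5699, q = Δφ/Δψ = 0.3372, d_rh = R√(Δφ²+q²Δλ²) = 2942.2 km
Excess = 2942.2 − 2776.8 = 165.4 ≈ 165 km

165 km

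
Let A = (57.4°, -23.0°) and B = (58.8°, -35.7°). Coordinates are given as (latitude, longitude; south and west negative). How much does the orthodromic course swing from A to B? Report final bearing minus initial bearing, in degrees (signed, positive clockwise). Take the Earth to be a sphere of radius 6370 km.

At departure: θ₁ = atan2(sin Δλ cos φ₂, cos φ₁ sin φ₂ − sin φ₁ cos φ₂ cos Δλ) = 287.13°
At arrival: θ₂ = atan2(sin Δλ cos φ₁, −cos φ₂ sin φ₁ + sin φ₂ cos φ₁ cos Δλ) = 276.34°
Δθ = θ₂ − θ₁ = -10.8°

-10.8°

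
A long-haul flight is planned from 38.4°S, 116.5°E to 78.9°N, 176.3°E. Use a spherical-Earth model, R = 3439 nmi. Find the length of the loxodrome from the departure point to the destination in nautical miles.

7439 nmi

Rhumb course C = atan2(Δλ, Δψ) with Δψ = ln[tan(π/4+φ₂/2)/tan(π/4+φ₁/2)] = +3.0582, Δλ = +1.0437 → C = 18.84°
d = R·|Δφ| / |cos C| = 3439·2.04727 / 0.94640 = 7439 nmi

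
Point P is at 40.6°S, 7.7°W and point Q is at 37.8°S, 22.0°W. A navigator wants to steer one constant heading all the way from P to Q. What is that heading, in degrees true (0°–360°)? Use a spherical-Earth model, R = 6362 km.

Meridional parts: M(φ₁)=-0.7766, M(φ₂)=-0.7136 → ΔM = +0.0631;  Δλ = -0.2496 rad
tan C = Δλ / ΔM = -3.9568 → C = 284.18°

284.2°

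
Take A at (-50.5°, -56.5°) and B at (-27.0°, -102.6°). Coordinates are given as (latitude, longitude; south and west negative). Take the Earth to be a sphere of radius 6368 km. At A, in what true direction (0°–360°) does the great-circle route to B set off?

N = sin Δλ·cos φ₂ = -0.6420;  D = cos φ₁ sin φ₂ − sin φ₁ cos φ₂ cos Δλ = +0.1880
initial course = atan2(N, D) = 286.32°

286.3°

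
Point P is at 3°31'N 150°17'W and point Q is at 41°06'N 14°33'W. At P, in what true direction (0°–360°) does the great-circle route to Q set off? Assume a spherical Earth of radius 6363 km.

θ = atan2( sin Δλ·cos φ₂ ,  cos φ₁ sin φ₂ − sin φ₁ cos φ₂ cos Δλ )
  = atan2(+0.5260, +0.6892) = 37.35°

37.3°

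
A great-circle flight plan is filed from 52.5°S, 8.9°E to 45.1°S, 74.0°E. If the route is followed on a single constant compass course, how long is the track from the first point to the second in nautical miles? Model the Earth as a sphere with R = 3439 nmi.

Rhumb course C = atan2(Δλ, Δψ) with Δψ = ln[tan(π/4+φ₂/2)/tan(π/4+φ₁/2)] = +0.1966, Δλ = +1.1362 → C = 80.18°
d = R·|Δφ| / |cos C| = 3439·0.12915 / 0.17047 = 2605 nmi

2605 nmi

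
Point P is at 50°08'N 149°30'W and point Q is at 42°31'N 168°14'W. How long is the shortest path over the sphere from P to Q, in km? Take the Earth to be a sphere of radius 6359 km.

1659 km

cos σ = sin φ₁ sin φ₂ + cos φ₁ cos φ₂ cos Δλ
      = sin(50.13°)sin(42.52°) + cos(50.13°)cos(42.52°)cos(-18.73°) = 0.9661
σ = 14.951° → d = Rσ = 6359·0.26094 = 1659 km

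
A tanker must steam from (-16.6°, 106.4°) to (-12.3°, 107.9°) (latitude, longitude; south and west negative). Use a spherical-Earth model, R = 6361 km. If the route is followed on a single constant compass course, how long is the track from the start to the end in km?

504 km

Δψ = ln[tan(π/4+φ₂/2)/tan(π/4+φ₁/2)] = +0.0775;  Δφ = +0.0750 rad,  Δλ = +0.0262 rad
q = Δφ/Δψ = 0.9681
d = R·√(Δφ² + q²Δλ²) = 6361·0.07921 = 504 km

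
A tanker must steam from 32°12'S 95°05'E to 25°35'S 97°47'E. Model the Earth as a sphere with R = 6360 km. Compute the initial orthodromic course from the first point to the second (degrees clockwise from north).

20.3°

θ = atan2( sin Δλ·cos φ₂ ,  cos φ₁ sin φ₂ − sin φ₁ cos φ₂ cos Δλ )
  = atan2(+0.0425, +0.1147) = 20.33°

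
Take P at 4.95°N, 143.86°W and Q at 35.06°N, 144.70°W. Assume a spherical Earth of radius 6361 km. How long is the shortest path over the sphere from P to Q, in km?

Haversine: a = sin²(Δφ/2)+cos φ₁ cos φ₂ sin²(Δλ/2) = 0.06751;  σ = 2·atan2(√a,√(1−a))
σ = 30.120° → d = Rσ = 6361·0.52569 = 3344 km

3344 km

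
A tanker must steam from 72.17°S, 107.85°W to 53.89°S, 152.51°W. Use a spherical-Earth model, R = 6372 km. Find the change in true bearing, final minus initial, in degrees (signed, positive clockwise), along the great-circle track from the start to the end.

+40.7°

At departure: θ₁ = atan2(sin Δλ cos φ₂, cos φ₁ sin φ₂ − sin φ₁ cos φ₂ cos Δλ) = 290.11°
At arrival: θ₂ = atan2(sin Δλ cos φ₁, −cos φ₂ sin φ₁ + sin φ₂ cos φ₁ cos Δλ) = 330.80°
Δθ = θ₂ − θ₁ = +40.7°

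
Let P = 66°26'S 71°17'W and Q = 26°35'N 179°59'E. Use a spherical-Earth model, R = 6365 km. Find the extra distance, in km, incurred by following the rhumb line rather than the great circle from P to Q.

Great circle: cos σ = sin φ₁ sin φ₂ + cos φ₁ cos φ₂ cos Δλ,  σ = 2.1235 rad → d_gc = 13516.2 km
Rhumb line: Δψ = +2.0489, q = Δφ/Δψ = 0.7924, d_rh = R√(Δφ²+q²Δλ²) = 14084.8 km
Excess = 14084.8 − 13516.2 = 568.6 ≈ 569 km

569 km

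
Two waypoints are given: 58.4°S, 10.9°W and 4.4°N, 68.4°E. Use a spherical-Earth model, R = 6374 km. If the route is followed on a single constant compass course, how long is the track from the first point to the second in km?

10047 km

Δψ = ln[tan(π/4+φ₂/2)/tan(π/4+φ₁/2)] = +1.3393;  Δφ = +1.0961 rad,  Δλ = +1.3840 rad
q = Δφ/Δψ = 0.8184
d = R·√(Δφ² + q²Δλ²) = 6374·1.57619 = 10047 km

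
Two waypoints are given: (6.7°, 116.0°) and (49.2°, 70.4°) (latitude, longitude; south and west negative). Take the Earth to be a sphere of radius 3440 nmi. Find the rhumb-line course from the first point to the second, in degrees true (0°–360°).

Meridional parts: M(φ₁)=+0.1172, M(φ₂)=+0.9891 → ΔM = +0.8719;  Δλ = -0.7959 rad
tan C = Δλ / ΔM = -0.9128 → C = 317.61°

317.6°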